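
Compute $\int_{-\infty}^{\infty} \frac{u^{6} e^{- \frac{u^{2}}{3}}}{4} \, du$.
$\frac{405 \sqrt{3} \sqrt{\pi}}{32}$

Start from the elementary integral
$$J(a) = \int_{-\infty}^{\infty} \frac{e^{- a u^{2}}}{4} \, du = \frac{\sqrt{\pi}}{4 \sqrt{a}}.$$

Differentiating under the integral sign brings down a factor of $(-u^2)$:
$$\frac{dJ}{da} = \int_{-\infty}^{\infty} - \frac{u^{2} e^{- a u^{2}}}{4} \, du = - \frac{\sqrt{\pi}}{8 a^{\frac{3}{2}}}.$$

Repeating $3$ times in total — each differentiation brings down another $(-u^2)$ — gives
$$\frac{d^{3}J}{da^{3}} = \int_{-\infty}^{\infty} - \frac{u^{6} e^{- a u^{2}}}{4} \, du = - \frac{15 \sqrt{\pi}}{32 a^{\frac{7}{2}}},$$
and the integrand here is $(-1)^{3}$ times the target integrand, so $I = (-1)^{3}\,\frac{d^{3}J}{da^{3}} = \frac{15 \sqrt{\pi}}{32 a^{\frac{7}{2}}}$.

Setting $a = \frac{1}{3}$:
$$I = \frac{405 \sqrt{3} \sqrt{\pi}}{32}.$$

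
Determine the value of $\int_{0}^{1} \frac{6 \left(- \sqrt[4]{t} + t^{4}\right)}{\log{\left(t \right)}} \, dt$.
$\log{\left(4096 \right)}$

Introduce a parameter $a$ in the exponent: let $I(a) = \int_{0}^{1} \frac{6 \left(t^{4} - t^{a}\right)}{\log{\left(t \right)}} \, dt$.

Since $\dfrac{\partial}{\partial a}\,t^{a} = t^{a} \ln t$, the $\ln t$ in the denominator cancels and
$$\frac{dI}{da} = \int_{0}^{1} -6 t^{a} \, dt = -6 \left[\frac{t^{a+1}}{a+1}\right]_0^1 = - \frac{6}{a + 1}.$$

Integrating with respect to $a$ gives $I(a) = \log{\left(\frac{15625}{\left(a + 1\right)^{6}} \right)} + C$.

At $a = 4$ the integrand is identically $0$, so $I(4) = 0$. The closed form gives $0$, hence $C = 0$.

Setting $a = \frac{1}{4}$:
$$I = \log{\left(4096 \right)}.$$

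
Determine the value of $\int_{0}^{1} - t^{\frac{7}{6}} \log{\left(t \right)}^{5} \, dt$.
$\frac{5598720}{4826809}$

Start from the elementary integral
$$J(a) = \int_{0}^{1} - t^{a} \, dt = - \frac{1}{a + 1}.$$

Differentiating under the integral sign brings down a factor of $\ln t$:
$$\frac{dJ}{da} = \int_{0}^{1} - t^{a} \log{\left(t \right)} \, dt = \frac{1}{\left(a + 1\right)^{2}}.$$

Repeating $5$ times in total — each differentiation brings down another $\ln t$ — gives
$$\frac{d^{5}J}{da^{5}} = \int_{0}^{1} - t^{a} \log{\left(t \right)}^{5} \, dt = \frac{120}{\left(a + 1\right)^{6}},$$
and the integrand here is exactly the target integrand, so $I = \frac{120}{\left(a + 1\right)^{6}}$.

Setting $a = \frac{7}{6}$:
$$I = \frac{5598720}{4826809}.$$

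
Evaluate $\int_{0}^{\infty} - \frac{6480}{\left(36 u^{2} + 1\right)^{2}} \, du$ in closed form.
$- 270 \pi$

Recall the elementary integral
$$J(a) = \int_{0}^{\infty} - \frac{5}{a^{2} + u^{2}} \, du = - \frac{5 \pi}{2 a}.$$

Differentiating under the integral sign with respect to $a$,
$$\frac{dJ}{da} = \int_{0}^{\infty} \frac{10 a}{\left(a^{2} + u^{2}\right)^{2}} \, du = \frac{5 \pi}{2 a^{2}},$$
so $\int_{0}^{\infty} - \frac{5}{\left(a^{2} + u^{2}\right)^{2}} \, du = - \frac{5 \pi}{4 a^{3}}$.

Setting $a = \frac{1}{6}$:
$$I = - 270 \pi.$$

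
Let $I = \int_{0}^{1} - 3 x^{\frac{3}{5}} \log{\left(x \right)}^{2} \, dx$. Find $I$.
$- \frac{375}{256}$

Begin with the known integral
$$J(a) = \int_{0}^{1} - 3 x^{a} \, dx = - \frac{3}{a + 1}.$$

Differentiating under the integral sign brings down a factor of $\ln x$:
$$\frac{dJ}{da} = \int_{0}^{1} - 3 x^{a} \log{\left(x \right)} \, dx = \frac{3}{\left(a + 1\right)^{2}}.$$

Repeating twice in total — each differentiation brings down another $\ln x$ — gives
$$\frac{d^{2}J}{da^{2}} = \int_{0}^{1} - 3 x^{a} \log{\left(x \right)}^{2} \, dx = - \frac{6}{\left(a + 1\right)^{3}},$$
and the integrand here is exactly the target integrand, so $I = - \frac{6}{\left(a + 1\right)^{3}}$.

Setting $a = \frac{3}{5}$:
$$I = - \frac{375}{256}.$$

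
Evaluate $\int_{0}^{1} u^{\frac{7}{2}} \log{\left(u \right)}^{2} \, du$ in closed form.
$\frac{16}{729}$

Begin with the known integral
$$J(a) = \int_{0}^{1} u^{a} \, du = \frac{1}{a + 1}.$$

Differentiating under the integral sign brings down a factor of $\ln u$:
$$\frac{dJ}{da} = \int_{0}^{1} u^{a} \log{\left(u \right)} \, du = - \frac{1}{\left(a + 1\right)^{2}}.$$

Repeating twice in total — each differentiation brings down another $\ln u$ — gives
$$\frac{d^{2}J}{da^{2}} = \int_{0}^{1} u^{a} \log{\left(u \right)}^{2} \, du = \frac{2}{\left(a + 1\right)^{3}},$$
and the integrand here is exactly the target integrand, so $I = \frac{2}{\left(a + 1\right)^{3}}$.

Setting $a = \frac{7}{2}$:
$$I = \frac{16}{729}.$$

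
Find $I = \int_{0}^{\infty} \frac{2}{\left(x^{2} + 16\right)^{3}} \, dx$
$\frac{3 \pi}{8192}$

Begin with the known result
$$J(a) = \int_{0}^{\infty} \frac{2}{a^{2} + x^{2}} \, dx = \frac{\pi}{a}.$$

Differentiating under the integral sign with respect to $a$,
$$\frac{dJ}{da} = \int_{0}^{\infty} - \frac{4 a}{\left(a^{2} + x^{2}\right)^{2}} \, dx = - \frac{\pi}{a^{2}},$$
so $\int_{0}^{\infty} \frac{2}{\left(a^{2} + x^{2}\right)^{2}} \, dx = \frac{\pi}{2 a^{3}}$.

Repeating — each differentiation of $1/(x^2+a^2)^j$ produces $-2ja/(x^2+a^2)^{j+1}$ — and dividing through by $-2ja$ at each step yields, after $2$ differentiations in total,
$$\int_{0}^{\infty} \frac{2}{\left(a^{2} + x^{2}\right)^{3}} \, dx = \frac{3 \pi}{8 a^{5}}.$$

Setting $a = 4$:
$$I = \frac{3 \pi}{8192}.$$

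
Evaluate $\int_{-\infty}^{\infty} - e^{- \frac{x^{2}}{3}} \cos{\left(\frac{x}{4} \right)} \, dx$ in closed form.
$- \frac{\sqrt{3} \sqrt{\pi}}{e^{\frac{3}{64}}}$

Define $I(b) = \int_{-\infty}^{\infty} - e^{- \frac{x^{2}}{3}} \cos{\left(b x \right)} \, dx$.

Differentiating under the integral sign,
$$I'(b) = \int_{-\infty}^{\infty} x e^{- \frac{x^{2}}{3}} \sin{\left(b x \right)} \, dx.$$

Integrate $\int_{-\infty}^{\infty} x \sin(b x)\, e^{- \frac{x^{2}}{3}}\, dx$ by parts with $u = \sin(b x)$ and $dv = x\, e^{- \frac{x^{2}}{3}}\, dx$, giving $v = - \frac{3 e^{- \frac{x^{2}}{3}}}{2}$. The boundary term vanishes and
$$\int_{-\infty}^{\infty} x \sin(b x)\, e^{- \frac{x^{2}}{3}}\, dx = \frac{3 b}{2} \int_{-\infty}^{\infty} \cos(b x)\, e^{- \frac{x^{2}}{3}}\, dx,$$
so $I'(b) = - \frac{3 b}{2}\, I(b)$.

This is a separable first-order ODE; solving with the initial condition $I(0) = \int_{-\infty}^{\infty} - e^{- \frac{x^{2}}{3}}\,dx = - \sqrt{3} \sqrt{\pi}$ gives
$$I(b) = - \sqrt{3} \sqrt{\pi} e^{- \frac{3 b^{2}}{4}}.$$

Setting $b = \frac{1}{4}$:
$$I = - \frac{\sqrt{3} \sqrt{\pi}}{e^{\frac{3}{64}}}.$$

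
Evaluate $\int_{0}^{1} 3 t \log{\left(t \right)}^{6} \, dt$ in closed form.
$\frac{135}{8}$

Start from the elementary integral
$$J(a) = \int_{0}^{1} 3 t^{a} \, dt = \frac{3}{a + 1}.$$

Differentiating under the integral sign brings down a factor of $\ln t$:
$$\frac{dJ}{da} = \int_{0}^{1} 3 t^{a} \log{\left(t \right)} \, dt = - \frac{3}{\left(a + 1\right)^{2}}.$$

Repeating $6$ times in total — each differentiation brings down another $\ln t$ — gives
$$\frac{d^{6}J}{da^{6}} = \int_{0}^{1} 3 t^{a} \log{\left(t \right)}^{6} \, dt = \frac{2160}{\left(a + 1\right)^{7}},$$
and the integrand here is exactly the target integrand, so $I = \frac{2160}{\left(a + 1\right)^{7}}$.

Setting $a = 1$:
$$I = \frac{135}{8}.$$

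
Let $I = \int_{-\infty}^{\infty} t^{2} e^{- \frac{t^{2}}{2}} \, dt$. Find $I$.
$\sqrt{2} \sqrt{\pi}$

Consider the simpler parametrised integral
$$J(a) = \int_{-\infty}^{\infty} e^{- a t^{2}} \, dt = \frac{\sqrt{\pi}}{\sqrt{a}}.$$

Differentiating under the integral sign brings down a factor of $(-t^2)$:
$$\frac{dJ}{da} = \int_{-\infty}^{\infty} - t^{2} e^{- a t^{2}} \, dt = - \frac{\sqrt{\pi}}{2 a^{\frac{3}{2}}}.$$

The integral on the left is $-I$, so $I = \frac{\sqrt{\pi}}{2 a^{\frac{3}{2}}}$.

Setting $a = \frac{1}{2}$:
$$I = \sqrt{2} \sqrt{\pi}.$$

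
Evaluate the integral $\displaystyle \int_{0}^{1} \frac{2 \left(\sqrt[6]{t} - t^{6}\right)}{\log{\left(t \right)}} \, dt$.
$- \log{\left(36 \right)}$

Introduce a parameter $a$ in the exponent: let $I(a) = \int_{0}^{1} \frac{2 \left(\sqrt[6]{t} - t^{a}\right)}{\log{\left(t \right)}} \, dt$.

Since $\dfrac{\partial}{\partial a}\,t^{a} = t^{a} \ln t$, the $\ln t$ in the denominator cancels and
$$\frac{dI}{da} = \int_{0}^{1} -2 t^{a} \, dt = -2 \left[\frac{t^{a+1}}{a+1}\right]_0^1 = - \frac{2}{a + 1}.$$

Integrating with respect to $a$ gives $I(a) = - \log{\left(\frac{36 \left(a + 1\right)^{2}}{49} \right)} + C$.

At $a = \frac{1}{6}$ the integrand is identically $0$, so $I(\frac{1}{6}) = 0$. The closed form gives $0$, hence $C = 0$.

Setting $a = 6$:
$$I = - \log{\left(36 \right)}.$$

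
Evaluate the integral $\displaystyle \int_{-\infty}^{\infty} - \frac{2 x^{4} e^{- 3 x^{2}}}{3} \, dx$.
$- \frac{\sqrt{3} \sqrt{\pi}}{54}$

Begin with the known integral
$$J(a) = \int_{-\infty}^{\infty} - \frac{2 e^{- a x^{2}}}{3} \, dx = - \frac{2 \sqrt{\pi}}{3 \sqrt{a}}.$$

Differentiating under the integral sign brings down a factor of $(-x^2)$:
$$\frac{dJ}{da} = \int_{-\infty}^{\infty} \frac{2 x^{2} e^{- a x^{2}}}{3} \, dx = \frac{\sqrt{\pi}}{3 a^{\frac{3}{2}}}.$$

Repeating twice in total — each differentiation brings down another $(-x^2)$ — gives
$$\frac{d^{2}J}{da^{2}} = \int_{-\infty}^{\infty} - \frac{2 x^{4} e^{- a x^{2}}}{3} \, dx = - \frac{\sqrt{\pi}}{2 a^{\frac{5}{2}}},$$
and the integrand here is exactly the target integrand, so $I = - \frac{\sqrt{\pi}}{2 a^{\frac{5}{2}}}$.

Setting $a = 3$:
$$I = - \frac{\sqrt{3} \sqrt{\pi}}{54}.$$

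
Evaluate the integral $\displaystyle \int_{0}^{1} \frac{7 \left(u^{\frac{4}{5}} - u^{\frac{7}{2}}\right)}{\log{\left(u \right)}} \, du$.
$- \log{\left(\frac{78125}{128} \right)}$

Introduce a parameter $a$ in the exponent: let $I(a) = \int_{0}^{1} \frac{7 \left(u^{\frac{4}{5}} - u^{a}\right)}{\log{\left(u \right)}} \, du$.

Since $\dfrac{\partial}{\partial a}\,u^{a} = u^{a} \ln u$, the $\ln u$ in the denominator cancels and
$$\frac{dI}{da} = \int_{0}^{1} -7 u^{a} \, du = -7 \left[\frac{u^{a+1}}{a+1}\right]_0^1 = - \frac{7}{a + 1}.$$

Integrating with respect to $a$ gives $I(a) = - \log{\left(\frac{78125 \left(a + 1\right)^{7}}{4782969} \right)} + C$.

At $a = \frac{4}{5}$ the integrand is identically $0$, so $I(\frac{4}{5}) = 0$. The closed form gives $0$, hence $C = 0$.

Setting $a = \frac{7}{2}$:
$$I = - \log{\left(\frac{78125}{128} \right)}.$$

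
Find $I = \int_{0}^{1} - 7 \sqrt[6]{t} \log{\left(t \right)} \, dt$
$\frac{36}{7}$

Consider the simpler parametrised integral
$$J(a) = \int_{0}^{1} - 7 t^{a} \, dt = - \frac{7}{a + 1}.$$

Differentiating under the integral sign brings down a factor of $\ln t$:
$$\frac{dJ}{da} = \int_{0}^{1} - 7 t^{a} \log{\left(t \right)} \, dt = \frac{7}{\left(a + 1\right)^{2}}.$$

The integral on the left is $I$, so $I = \frac{7}{\left(a + 1\right)^{2}}$.

Setting $a = \frac{1}{6}$:
$$I = \frac{36}{7}.$$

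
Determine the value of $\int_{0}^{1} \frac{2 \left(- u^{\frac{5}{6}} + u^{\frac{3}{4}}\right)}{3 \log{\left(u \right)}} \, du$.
$- \log{\left(22 \right)} + \frac{\log{\left(9702 \right)}}{3}$

Consider the one-parameter family: let $I(a) = \int_{0}^{1} \frac{2 \left(- u^{\frac{5}{6}} + u^{a}\right)}{3 \log{\left(u \right)}} \, du$.

Since $\dfrac{\partial}{\partial a}\,u^{a} = u^{a} \ln u$, the $\ln u$ in the denominator cancels and
$$\frac{dI}{da} = \int_{0}^{1} \frac{2}{3} u^{a} \, du = \frac{2}{3} \left[\frac{u^{a+1}}{a+1}\right]_0^1 = \frac{2}{3 \left(a + 1\right)}.$$

Integrating with respect to $a$ gives $I(a) = \log{\left(\frac{\sqrt[3]{11} \cdot 6^{\frac{2}{3}} \left(a + 1\right)^{\frac{2}{3}}}{11} \right)} + C$.

At $a = \frac{5}{6}$ the integrand is identically $0$, so $I(\frac{5}{6}) = 0$. The closed form gives $0$, hence $C = 0$.

Setting $a = \frac{3}{4}$:
$$I = - \log{\left(22 \right)} + \frac{\log{\left(9702 \right)}}{3}.$$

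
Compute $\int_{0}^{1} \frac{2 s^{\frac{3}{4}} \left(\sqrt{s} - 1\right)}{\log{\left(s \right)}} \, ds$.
$- \log{\left(\frac{49}{81} \right)}$

Replace the exponent $\frac{3}{4}$ by a parameter $a$: let $I(a) = \int_{0}^{1} \frac{2 \left(s^{\frac{5}{4}} - s^{a}\right)}{\log{\left(s \right)}} \, ds$.

Since $\dfrac{\partial}{\partial a}\,s^{a} = s^{a} \ln s$, the $\ln s$ in the denominator cancels and
$$\frac{dI}{da} = \int_{0}^{1} -2 s^{a} \, ds = -2 \left[\frac{s^{a+1}}{a+1}\right]_0^1 = - \frac{2}{a + 1}.$$

Integrating with respect to $a$ gives $I(a) = - \log{\left(\frac{16 \left(a + 1\right)^{2}}{81} \right)} + C$.

At $a = \frac{5}{4}$ the integrand is identically $0$, so $I(\frac{5}{4}) = 0$. The closed form gives $0$, hence $C = 0$.

Setting $a = \frac{3}{4}$:
$$I = - \log{\left(\frac{49}{81} \right)}.$$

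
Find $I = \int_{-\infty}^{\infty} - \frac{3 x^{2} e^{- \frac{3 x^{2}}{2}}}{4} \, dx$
$- \frac{\sqrt{6} \sqrt{\pi}}{12}$

Start from the elementary integral
$$J(a) = \int_{-\infty}^{\infty} - \frac{3 e^{- a x^{2}}}{4} \, dx = - \frac{3 \sqrt{\pi}}{4 \sqrt{a}}.$$

Differentiating under the integral sign brings down a factor of $(-x^2)$:
$$\frac{dJ}{da} = \int_{-\infty}^{\infty} \frac{3 x^{2} e^{- a x^{2}}}{4} \, dx = \frac{3 \sqrt{\pi}}{8 a^{\frac{3}{2}}}.$$

The integral on the left is $-I$, so $I = - \frac{3 \sqrt{\pi}}{8 a^{\frac{3}{2}}}$.

Setting $a = \frac{3}{2}$:
$$I = - \frac{\sqrt{6} \sqrt{\pi}}{12}.$$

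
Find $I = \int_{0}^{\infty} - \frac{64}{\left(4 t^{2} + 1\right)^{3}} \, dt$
$- 6 \pi$

Recall the elementary integral
$$J(a) = \int_{0}^{\infty} - \frac{1}{a^{2} + t^{2}} \, dt = - \frac{\pi}{2 a}.$$

Differentiating under the integral sign with respect to $a$,
$$\frac{dJ}{da} = \int_{0}^{\infty} \frac{2 a}{\left(a^{2} + t^{2}\right)^{2}} \, dt = \frac{\pi}{2 a^{2}},$$
so $\int_{0}^{\infty} - \frac{1}{\left(a^{2} + t^{2}\right)^{2}} \, dt = - \frac{\pi}{4 a^{3}}$.

Repeating — each differentiation of $1/(t^2+a^2)^j$ produces $-2ja/(t^2+a^2)^{j+1}$ — and dividing through by $-2ja$ at each step yields, after $2$ differentiations in total,
$$\int_{0}^{\infty} - \frac{1}{\left(a^{2} + t^{2}\right)^{3}} \, dt = - \frac{3 \pi}{16 a^{5}}.$$

Setting $a = \frac{1}{2}$:
$$I = - 6 \pi.$$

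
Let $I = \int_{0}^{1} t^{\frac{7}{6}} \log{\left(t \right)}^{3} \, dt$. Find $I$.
$- \frac{7776}{28561}$

Begin with the known integral
$$J(a) = \int_{0}^{1} t^{a} \, dt = \frac{1}{a + 1}.$$

Differentiating under the integral sign brings down a factor of $\ln t$:
$$\frac{dJ}{da} = \int_{0}^{1} t^{a} \log{\left(t \right)} \, dt = - \frac{1}{\left(a + 1\right)^{2}}.$$

Repeating $3$ times in total — each differentiation brings down another $\ln t$ — gives
$$\frac{d^{3}J}{da^{3}} = \int_{0}^{1} t^{a} \log{\left(t \right)}^{3} \, dt = - \frac{6}{\left(a + 1\right)^{4}},$$
and the integrand here is exactly the target integrand, so $I = - \frac{6}{\left(a + 1\right)^{4}}$.

Setting $a = \frac{7}{6}$:
$$I = - \frac{7776}{28561}.$$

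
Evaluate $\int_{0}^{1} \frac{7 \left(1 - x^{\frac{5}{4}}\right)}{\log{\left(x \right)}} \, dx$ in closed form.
$- \log{\left(\frac{4782969}{16384} \right)}$

Consider the one-parameter family: let $I(a) = \int_{0}^{1} \frac{7 \left(1 - x^{a}\right)}{\log{\left(x \right)}} \, dx$.

Since $\dfrac{\partial}{\partial a}\,x^{a} = x^{a} \ln x$, the $\ln x$ in the denominator cancels and
$$\frac{dI}{da} = \int_{0}^{1} -7 x^{a} \, dx = -7 \left[\frac{x^{a+1}}{a+1}\right]_0^1 = - \frac{7}{a + 1}.$$

Integrating with respect to $a$ gives $I(a) = - 7 \log{\left(a + 1 \right)} + C$.

At $a = 0$ the integrand is identically $0$, so $I(0) = 0$. The closed form gives $0$, hence $C = 0$.

Setting $a = \frac{5}{4}$:
$$I = - \log{\left(\frac{4782969}{16384} \right)}.$$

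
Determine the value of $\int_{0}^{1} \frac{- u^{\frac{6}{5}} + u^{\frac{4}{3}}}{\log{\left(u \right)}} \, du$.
$\log{\left(\frac{35}{33} \right)}$

Replace the exponent $\frac{4}{3}$ by a parameter $a$: let $I(a) = \int_{0}^{1} \frac{- u^{\frac{6}{5}} + u^{a}}{\log{\left(u \right)}} \, du$.

Since $\dfrac{\partial}{\partial a}\,u^{a} = u^{a} \ln u$, the $\ln u$ in the denominator cancels and
$$\frac{dI}{da} = \int_{0}^{1} u^{a} \, du = \left[\frac{u^{a+1}}{a+1}\right]_0^1 = \frac{1}{a + 1}.$$

Integrating with respect to $a$ gives $I(a) = \log{\left(\frac{5 a}{11} + \frac{5}{11} \right)} + C$.

At $a = \frac{6}{5}$ the integrand is identically $0$, so $I(\frac{6}{5}) = 0$. The closed form gives $0$, hence $C = 0$.

Setting $a = \frac{4}{3}$:
$$I = \log{\left(\frac{35}{33} \right)}.$$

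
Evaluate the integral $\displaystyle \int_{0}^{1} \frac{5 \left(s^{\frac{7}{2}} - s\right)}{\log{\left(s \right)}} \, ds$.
$- \log{\left(\frac{1024}{59049} \right)}$

Replace the exponent $1$ by a parameter $a$: let $I(a) = \int_{0}^{1} \frac{5 \left(s^{\frac{7}{2}} - s^{a}\right)}{\log{\left(s \right)}} \, ds$.

Since $\dfrac{\partial}{\partial a}\,s^{a} = s^{a} \ln s$, the $\ln s$ in the denominator cancels and
$$\frac{dI}{da} = \int_{0}^{1} -5 s^{a} \, ds = -5 \left[\frac{s^{a+1}}{a+1}\right]_0^1 = - \frac{5}{a + 1}.$$

Integrating with respect to $a$ gives $I(a) = - \log{\left(\frac{32 \left(a + 1\right)^{5}}{59049} \right)} + C$.

At $a = \frac{7}{2}$ the integrand is identically $0$, so $I(\frac{7}{2}) = 0$. The closed form gives $0$, hence $C = 0$.

Setting $a = 1$:
$$I = - \log{\left(\frac{1024}{59049} \right)}.$$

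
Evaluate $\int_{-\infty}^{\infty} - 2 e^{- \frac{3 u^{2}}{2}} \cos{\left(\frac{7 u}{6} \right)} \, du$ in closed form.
$- \frac{2 \sqrt{6} \sqrt{\pi}}{3 e^{\frac{49}{216}}}$

Treat the cosine frequency as a parameter and define $I(b) = \int_{-\infty}^{\infty} - 2 e^{- \frac{3 u^{2}}{2}} \cos{\left(b u \right)} \, du$.

Differentiating under the integral sign,
$$I'(b) = \int_{-\infty}^{\infty} 2 u e^{- \frac{3 u^{2}}{2}} \sin{\left(b u \right)} \, du.$$

Integrate $\int_{-\infty}^{\infty} u \sin(b u)\, e^{- \frac{3 u^{2}}{2}}\, du$ by parts with $w = \sin(b u)$ and $dv = u\, e^{- \frac{3 u^{2}}{2}}\, du$, giving $v = - \frac{e^{- \frac{3 u^{2}}{2}}}{3}$. The boundary term vanishes and
$$\int_{-\infty}^{\infty} u \sin(b u)\, e^{- \frac{3 u^{2}}{2}}\, du = \frac{b}{3} \int_{-\infty}^{\infty} \cos(b u)\, e^{- \frac{3 u^{2}}{2}}\, du,$$
so $I'(b) = - \frac{b}{3}\, I(b)$.

This is a separable first-order ODE; solving with the initial condition $I(0) = \int_{-\infty}^{\infty} - 2 e^{- \frac{3 u^{2}}{2}}\,du = - \frac{2 \sqrt{6} \sqrt{\pi}}{3}$ gives
$$I(b) = - \frac{2 \sqrt{6} \sqrt{\pi} e^{- \frac{b^{2}}{6}}}{3}.$$

Setting $b = \frac{7}{6}$:
$$I = - \frac{2 \sqrt{6} \sqrt{\pi}}{3 e^{\frac{49}{216}}}.$$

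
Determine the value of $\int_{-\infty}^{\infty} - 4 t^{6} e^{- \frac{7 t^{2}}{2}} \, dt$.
$- \frac{60 \sqrt{14} \sqrt{\pi}}{2401}$

Begin with the known integral
$$J(a) = \int_{-\infty}^{\infty} - 4 e^{- a t^{2}} \, dt = - \frac{4 \sqrt{\pi}}{\sqrt{a}}.$$

Differentiating under the integral sign brings down a factor of $(-t^2)$:
$$\frac{dJ}{da} = \int_{-\infty}^{\infty} 4 t^{2} e^{- a t^{2}} \, dt = \frac{2 \sqrt{\pi}}{a^{\frac{3}{2}}}.$$

Repeating $3$ times in total — each differentiation brings down another $(-t^2)$ — gives
$$\frac{d^{3}J}{da^{3}} = \int_{-\infty}^{\infty} 4 t^{6} e^{- a t^{2}} \, dt = \frac{15 \sqrt{\pi}}{2 a^{\frac{7}{2}}},$$
and the integrand here is $(-1)^{3}$ times the target integrand, so $I = (-1)^{3}\,\frac{d^{3}J}{da^{3}} = - \frac{15 \sqrt{\pi}}{2 a^{\frac{7}{2}}}$.

Setting $a = \frac{7}{2}$:
$$I = - \frac{60 \sqrt{14} \sqrt{\pi}}{2401}.$$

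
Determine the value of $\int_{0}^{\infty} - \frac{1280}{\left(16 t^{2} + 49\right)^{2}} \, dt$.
$- \frac{80 \pi}{343}$

Begin with the known result
$$J(a) = \int_{0}^{\infty} - \frac{5}{a^{2} + t^{2}} \, dt = - \frac{5 \pi}{2 a}.$$

Differentiating under the integral sign with respect to $a$,
$$\frac{dJ}{da} = \int_{0}^{\infty} \frac{10 a}{\left(a^{2} + t^{2}\right)^{2}} \, dt = \frac{5 \pi}{2 a^{2}},$$
so $\int_{0}^{\infty} - \frac{5}{\left(a^{2} + t^{2}\right)^{2}} \, dt = - \frac{5 \pi}{4 a^{3}}$.

Setting $a = \frac{7}{4}$:
$$I = - \frac{80 \pi}{343}.$$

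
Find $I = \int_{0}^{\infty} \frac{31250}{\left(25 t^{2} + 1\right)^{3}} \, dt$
$\frac{9375 \pi}{8}$

Recall the elementary integral
$$J(a) = \int_{0}^{\infty} \frac{2}{a^{2} + t^{2}} \, dt = \frac{\pi}{a}.$$

Differentiating under the integral sign with respect to $a$,
$$\frac{dJ}{da} = \int_{0}^{\infty} - \frac{4 a}{\left(a^{2} + t^{2}\right)^{2}} \, dt = - \frac{\pi}{a^{2}},$$
so $\int_{0}^{\infty} \frac{2}{\left(a^{2} + t^{2}\right)^{2}} \, dt = \frac{\pi}{2 a^{3}}$.

Repeating — each differentiation of $1/(t^2+a^2)^j$ produces $-2ja/(t^2+a^2)^{j+1}$ — and dividing through by $-2ja$ at each step yields, after $2$ differentiations in total,
$$\int_{0}^{\infty} \frac{2}{\left(a^{2} + t^{2}\right)^{3}} \, dt = \frac{3 \pi}{8 a^{5}}.$$

Setting $a = \frac{1}{5}$:
$$I = \frac{9375 \pi}{8}.$$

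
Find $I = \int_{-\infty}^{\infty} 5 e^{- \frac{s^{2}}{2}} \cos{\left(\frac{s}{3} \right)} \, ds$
$\frac{5 \sqrt{2} \sqrt{\pi}}{e^{\frac{1}{18}}}$

Define $I(b) = \int_{-\infty}^{\infty} 5 e^{- \frac{s^{2}}{2}} \cos{\left(b s \right)} \, ds$.

Differentiating under the integral sign,
$$I'(b) = \int_{-\infty}^{\infty} - 5 s e^{- \frac{s^{2}}{2}} \sin{\left(b s \right)} \, ds.$$

Integrate $\int_{-\infty}^{\infty} s \sin(b s)\, e^{- \frac{s^{2}}{2}}\, ds$ by parts with $u = \sin(b s)$ and $dv = s\, e^{- \frac{s^{2}}{2}}\, ds$, giving $v = - e^{- \frac{s^{2}}{2}}$. The boundary term vanishes and
$$\int_{-\infty}^{\infty} s \sin(b s)\, e^{- \frac{s^{2}}{2}}\, ds = b \int_{-\infty}^{\infty} \cos(b s)\, e^{- \frac{s^{2}}{2}}\, ds,$$
so $I'(b) = - b\, I(b)$.

This is a separable first-order ODE; solving with the initial condition $I(0) = \int_{-\infty}^{\infty} 5 e^{- \frac{s^{2}}{2}}\,ds = 5 \sqrt{2} \sqrt{\pi}$ gives
$$I(b) = 5 \sqrt{2} \sqrt{\pi} e^{- \frac{b^{2}}{2}}.$$

Setting $b = \frac{1}{3}$:
$$I = \frac{5 \sqrt{2} \sqrt{\pi}}{e^{\frac{1}{18}}}.$$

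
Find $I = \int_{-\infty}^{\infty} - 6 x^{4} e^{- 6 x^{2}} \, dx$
$- \frac{\sqrt{6} \sqrt{\pi}}{48}$

Begin with the known integral
$$J(a) = \int_{-\infty}^{\infty} - 6 e^{- a x^{2}} \, dx = - \frac{6 \sqrt{\pi}}{\sqrt{a}}.$$

Differentiating under the integral sign brings down a factor of $(-x^2)$:
$$\frac{dJ}{da} = \int_{-\infty}^{\infty} 6 x^{2} e^{- a x^{2}} \, dx = \frac{3 \sqrt{\pi}}{a^{\frac{3}{2}}}.$$

Repeating twice in total — each differentiation brings down another $(-x^2)$ — gives
$$\frac{d^{2}J}{da^{2}} = \int_{-\infty}^{\infty} - 6 x^{4} e^{- a x^{2}} \, dx = - \frac{9 \sqrt{\pi}}{2 a^{\frac{5}{2}}},$$
and the integrand here is exactly the target integrand, so $I = - \frac{9 \sqrt{\pi}}{2 a^{\frac{5}{2}}}$.

Setting $a = 6$:
$$I = - \frac{\sqrt{6} \sqrt{\pi}}{48}.$$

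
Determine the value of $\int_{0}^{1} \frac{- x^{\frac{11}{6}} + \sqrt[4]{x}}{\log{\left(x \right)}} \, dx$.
$\log{\left(\frac{15}{34} \right)}$

Introduce a parameter $a$ in the exponent: let $I(a) = \int_{0}^{1} \frac{- x^{\frac{11}{6}} + x^{a}}{\log{\left(x \right)}} \, dx$.

Since $\dfrac{\partial}{\partial a}\,x^{a} = x^{a} \ln x$, the $\ln x$ in the denominator cancels and
$$\frac{dI}{da} = \int_{0}^{1} x^{a} \, dx = \left[\frac{x^{a+1}}{a+1}\right]_0^1 = \frac{1}{a + 1}.$$

Integrating with respect to $a$ gives $I(a) = \log{\left(\frac{6 a}{17} + \frac{6}{17} \right)} + C$.

At $a = \frac{11}{6}$ the integrand is identically $0$, so $I(\frac{11}{6}) = 0$. The closed form gives $0$, hence $C = 0$.

Setting $a = \frac{1}{4}$:
$$I = \log{\left(\frac{15}{34} \right)}.$$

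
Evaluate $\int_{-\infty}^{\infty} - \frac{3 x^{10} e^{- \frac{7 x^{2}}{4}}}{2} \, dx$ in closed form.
$- \frac{12960 \sqrt{7} \sqrt{\pi}}{16807}$

Begin with the known integral
$$J(a) = \int_{-\infty}^{\infty} - \frac{3 e^{- a x^{2}}}{2} \, dx = - \frac{3 \sqrt{\pi}}{2 \sqrt{a}}.$$

Differentiating under the integral sign brings down a factor of $(-x^2)$:
$$\frac{dJ}{da} = \int_{-\infty}^{\infty} \frac{3 x^{2} e^{- a x^{2}}}{2} \, dx = \frac{3 \sqrt{\pi}}{4 a^{\frac{3}{2}}}.$$

Repeating $5$ times in total — each differentiation brings down another $(-x^2)$ — gives
$$\frac{d^{5}J}{da^{5}} = \int_{-\infty}^{\infty} \frac{3 x^{10} e^{- a x^{2}}}{2} \, dx = \frac{2835 \sqrt{\pi}}{64 a^{\frac{11}{2}}},$$
and the integrand here is $(-1)^{5}$ times the target integrand, so $I = (-1)^{5}\,\frac{d^{5}J}{da^{5}} = - \frac{2835 \sqrt{\pi}}{64 a^{\frac{11}{2}}}$.

Setting $a = \frac{7}{4}$:
$$I = - \frac{12960 \sqrt{7} \sqrt{\pi}}{16807}.$$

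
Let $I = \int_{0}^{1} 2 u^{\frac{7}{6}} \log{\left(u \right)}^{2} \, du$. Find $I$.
$\frac{864}{2197}$

Begin with the known integral
$$J(a) = \int_{0}^{1} 2 u^{a} \, du = \frac{2}{a + 1}.$$

Differentiating under the integral sign brings down a factor of $\ln u$:
$$\frac{dJ}{da} = \int_{0}^{1} 2 u^{a} \log{\left(u \right)} \, du = - \frac{2}{\left(a + 1\right)^{2}}.$$

Repeating twice in total — each differentiation brings down another $\ln u$ — gives
$$\frac{d^{2}J}{da^{2}} = \int_{0}^{1} 2 u^{a} \log{\left(u \right)}^{2} \, du = \frac{4}{\left(a + 1\right)^{3}},$$
and the integrand here is exactly the target integrand, so $I = \frac{4}{\left(a + 1\right)^{3}}$.

Setting $a = \frac{7}{6}$:
$$I = \frac{864}{2197}.$$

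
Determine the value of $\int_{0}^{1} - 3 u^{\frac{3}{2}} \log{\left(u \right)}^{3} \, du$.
$\frac{288}{625}$

Consider the simpler parametrised integral
$$J(a) = \int_{0}^{1} - 3 u^{a} \, du = - \frac{3}{a + 1}.$$

Differentiating under the integral sign brings down a factor of $\ln u$:
$$\frac{dJ}{da} = \int_{0}^{1} - 3 u^{a} \log{\left(u \right)} \, du = \frac{3}{\left(a + 1\right)^{2}}.$$

Repeating $3$ times in total — each differentiation brings down another $\ln u$ — gives
$$\frac{d^{3}J}{da^{3}} = \int_{0}^{1} - 3 u^{a} \log{\left(u \right)}^{3} \, du = \frac{18}{\left(a + 1\right)^{4}},$$
and the integrand here is exactly the target integrand, so $I = \frac{18}{\left(a + 1\right)^{4}}$.

Setting $a = \frac{3}{2}$:
$$I = \frac{288}{625}.$$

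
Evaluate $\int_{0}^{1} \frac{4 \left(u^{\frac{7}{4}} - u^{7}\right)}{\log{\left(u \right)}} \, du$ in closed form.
$\log{\left(\frac{14641}{1048576} \right)}$

Introduce a parameter $a$ in the exponent: let $I(a) = \int_{0}^{1} \frac{4 \left(- u^{7} + u^{a}\right)}{\log{\left(u \right)}} \, du$.

Since $\dfrac{\partial}{\partial a}\,u^{a} = u^{a} \ln u$, the $\ln u$ in the denominator cancels and
$$\frac{dI}{da} = \int_{0}^{1} 4 u^{a} \, du = 4 \left[\frac{u^{a+1}}{a+1}\right]_0^1 = \frac{4}{a + 1}.$$

Integrating with respect to $a$ gives $I(a) = \log{\left(\frac{\left(a + 1\right)^{4}}{4096} \right)} + C$.

At $a = 7$ the integrand is identically $0$, so $I(7) = 0$. The closed form gives $0$, hence $C = 0$.

Setting $a = \frac{7}{4}$:
$$I = \log{\left(\frac{14641}{1048576} \right)}.$$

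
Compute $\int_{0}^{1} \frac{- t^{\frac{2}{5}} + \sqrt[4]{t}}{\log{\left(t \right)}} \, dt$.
$- \log{\left(\frac{28}{25} \right)}$

Introduce a parameter $a$ in the exponent: let $I(a) = \int_{0}^{1} \frac{\sqrt[4]{t} - t^{a}}{\log{\left(t \right)}} \, dt$.

Since $\dfrac{\partial}{\partial a}\,t^{a} = t^{a} \ln t$, the $\ln t$ in the denominator cancels and
$$\frac{dI}{da} = \int_{0}^{1} -1 t^{a} \, dt = -1 \left[\frac{t^{a+1}}{a+1}\right]_0^1 = - \frac{1}{a + 1}.$$

Integrating with respect to $a$ gives $I(a) = - \log{\left(\frac{4 a}{5} + \frac{4}{5} \right)} + C$.

At $a = \frac{1}{4}$ the integrand is identically $0$, so $I(\frac{1}{4}) = 0$. The closed form gives $0$, hence $C = 0$.

Setting $a = \frac{2}{5}$:
$$I = - \log{\left(\frac{28}{25} \right)}.$$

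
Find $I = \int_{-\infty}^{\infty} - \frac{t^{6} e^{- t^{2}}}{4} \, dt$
$- \frac{15 \sqrt{\pi}}{32}$

Start from the elementary integral
$$J(a) = \int_{-\infty}^{\infty} - \frac{e^{- a t^{2}}}{4} \, dt = - \frac{\sqrt{\pi}}{4 \sqrt{a}}.$$

Differentiating under the integral sign brings down a factor of $(-t^2)$:
$$\frac{dJ}{da} = \int_{-\infty}^{\infty} \frac{t^{2} e^{- a t^{2}}}{4} \, dt = \frac{\sqrt{\pi}}{8 a^{\frac{3}{2}}}.$$

Repeating $3$ times in total — each differentiation brings down another $(-t^2)$ — gives
$$\frac{d^{3}J}{da^{3}} = \int_{-\infty}^{\infty} \frac{t^{6} e^{- a t^{2}}}{4} \, dt = \frac{15 \sqrt{\pi}}{32 a^{\frac{7}{2}}},$$
and the integrand here is $(-1)^{3}$ times the target integrand, so $I = (-1)^{3}\,\frac{d^{3}J}{da^{3}} = - \frac{15 \sqrt{\pi}}{32 a^{\frac{7}{2}}}$.

Setting $a = 1$:
$$I = - \frac{15 \sqrt{\pi}}{32}.$$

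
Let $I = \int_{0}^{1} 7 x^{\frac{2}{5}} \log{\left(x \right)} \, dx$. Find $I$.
$- \frac{25}{7}$

Consider the simpler parametrised integral
$$J(a) = \int_{0}^{1} 7 x^{a} \, dx = \frac{7}{a + 1}.$$

Differentiating under the integral sign brings down a factor of $\ln x$:
$$\frac{dJ}{da} = \int_{0}^{1} 7 x^{a} \log{\left(x \right)} \, dx = - \frac{7}{\left(a + 1\right)^{2}}.$$

The integral on the left is $I$, so $I = - \frac{7}{\left(a + 1\right)^{2}}$.

Setting $a = \frac{2}{5}$:
$$I = - \frac{25}{7}.$$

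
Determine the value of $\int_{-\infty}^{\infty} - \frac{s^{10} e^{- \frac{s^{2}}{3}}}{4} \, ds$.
$- \frac{229635 \sqrt{3} \sqrt{\pi}}{128}$

Consider the simpler parametrised integral
$$J(a) = \int_{-\infty}^{\infty} - \frac{e^{- a s^{2}}}{4} \, ds = - \frac{\sqrt{\pi}}{4 \sqrt{a}}.$$

Differentiating under the integral sign brings down a factor of $(-s^2)$:
$$\frac{dJ}{da} = \int_{-\infty}^{\infty} \frac{s^{2} e^{- a s^{2}}}{4} \, ds = \frac{\sqrt{\pi}}{8 a^{\frac{3}{2}}}.$$

Repeating $5$ times in total — each differentiation brings down another $(-s^2)$ — gives
$$\frac{d^{5}J}{da^{5}} = \int_{-\infty}^{\infty} \frac{s^{10} e^{- a s^{2}}}{4} \, ds = \frac{945 \sqrt{\pi}}{128 a^{\frac{11}{2}}},$$
and the integrand here is $(-1)^{5}$ times the target integrand, so $I = (-1)^{5}\,\frac{d^{5}J}{da^{5}} = - \frac{945 \sqrt{\pi}}{128 a^{\frac{11}{2}}}$.

Setting $a = \frac{1}{3}$:
$$I = - \frac{229635 \sqrt{3} \sqrt{\pi}}{128}.$$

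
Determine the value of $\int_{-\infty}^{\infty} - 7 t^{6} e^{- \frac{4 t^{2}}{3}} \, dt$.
$- \frac{2835 \sqrt{3} \sqrt{\pi}}{1024}$

Consider the simpler parametrised integral
$$J(a) = \int_{-\infty}^{\infty} - 7 e^{- a t^{2}} \, dt = - \frac{7 \sqrt{\pi}}{\sqrt{a}}.$$

Differentiating under the integral sign brings down a factor of $(-t^2)$:
$$\frac{dJ}{da} = \int_{-\infty}^{\infty} 7 t^{2} e^{- a t^{2}} \, dt = \frac{7 \sqrt{\pi}}{2 a^{\frac{3}{2}}}.$$

Repeating $3$ times in total — each differentiation brings down another $(-t^2)$ — gives
$$\frac{d^{3}J}{da^{3}} = \int_{-\infty}^{\infty} 7 t^{6} e^{- a t^{2}} \, dt = \frac{105 \sqrt{\pi}}{8 a^{\frac{7}{2}}},$$
and the integrand here is $(-1)^{3}$ times the target integrand, so $I = (-1)^{3}\,\frac{d^{3}J}{da^{3}} = - \frac{105 \sqrt{\pi}}{8 a^{\frac{7}{2}}}$.

Setting $a = \frac{4}{3}$:
$$I = - \frac{2835 \sqrt{3} \sqrt{\pi}}{1024}.$$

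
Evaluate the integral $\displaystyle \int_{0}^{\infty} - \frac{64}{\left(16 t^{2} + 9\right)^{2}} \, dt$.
$- \frac{4 \pi}{27}$

Begin with the known result
$$J(a) = \int_{0}^{\infty} - \frac{1}{4 \left(a^{2} + t^{2}\right)} \, dt = - \frac{\pi}{8 a}.$$

Differentiating under the integral sign with respect to $a$,
$$\frac{dJ}{da} = \int_{0}^{\infty} \frac{a}{2 \left(a^{2} + t^{2}\right)^{2}} \, dt = \frac{\pi}{8 a^{2}},$$
so $\int_{0}^{\infty} - \frac{1}{4 \left(a^{2} + t^{2}\right)^{2}} \, dt = - \frac{\pi}{16 a^{3}}$.

Setting $a = \frac{3}{4}$:
$$I = - \frac{4 \pi}{27}.$$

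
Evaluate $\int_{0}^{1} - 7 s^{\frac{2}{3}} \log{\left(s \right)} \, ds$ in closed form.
$\frac{63}{25}$

Begin with the known integral
$$J(a) = \int_{0}^{1} - 7 s^{a} \, ds = - \frac{7}{a + 1}.$$

Differentiating under the integral sign brings down a factor of $\ln s$:
$$\frac{dJ}{da} = \int_{0}^{1} - 7 s^{a} \log{\left(s \right)} \, ds = \frac{7}{\left(a + 1\right)^{2}}.$$

The integral on the left is $I$, so $I = \frac{7}{\left(a + 1\right)^{2}}$.

Setting $a = \frac{2}{3}$:
$$I = \frac{63}{25}.$$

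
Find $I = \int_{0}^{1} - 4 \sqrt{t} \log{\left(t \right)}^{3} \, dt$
$\frac{128}{27}$

Consider the simpler parametrised integral
$$J(a) = \int_{0}^{1} - 4 t^{a} \, dt = - \frac{4}{a + 1}.$$

Differentiating under the integral sign brings down a factor of $\ln t$:
$$\frac{dJ}{da} = \int_{0}^{1} - 4 t^{a} \log{\left(t \right)} \, dt = \frac{4}{\left(a + 1\right)^{2}}.$$

Repeating $3$ times in total — each differentiation brings down another $\ln t$ — gives
$$\frac{d^{3}J}{da^{3}} = \int_{0}^{1} - 4 t^{a} \log{\left(t \right)}^{3} \, dt = \frac{24}{\left(a + 1\right)^{4}},$$
and the integrand here is exactly the target integrand, so $I = \frac{24}{\left(a + 1\right)^{4}}$.

Setting $a = \frac{1}{2}$:
$$I = \frac{128}{27}.$$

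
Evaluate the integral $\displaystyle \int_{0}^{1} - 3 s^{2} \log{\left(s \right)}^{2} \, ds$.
$- \frac{2}{9}$

Begin with the known integral
$$J(a) = \int_{0}^{1} - 3 s^{a} \, ds = - \frac{3}{a + 1}.$$

Differentiating under the integral sign brings down a factor of $\ln s$:
$$\frac{dJ}{da} = \int_{0}^{1} - 3 s^{a} \log{\left(s \right)} \, ds = \frac{3}{\left(a + 1\right)^{2}}.$$

Repeating twice in total — each differentiation brings down another $\ln s$ — gives
$$\frac{d^{2}J}{da^{2}} = \int_{0}^{1} - 3 s^{a} \log{\left(s \right)}^{2} \, ds = - \frac{6}{\left(a + 1\right)^{3}},$$
and the integrand here is exactly the target integrand, so $I = - \frac{6}{\left(a + 1\right)^{3}}$.

Setting $a = 2$:
$$I = - \frac{2}{9}.$$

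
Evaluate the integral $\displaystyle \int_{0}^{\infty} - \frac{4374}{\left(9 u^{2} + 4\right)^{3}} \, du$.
$- \frac{2187 \pi}{256}$

Recall the elementary integral
$$J(a) = \int_{0}^{\infty} - \frac{6}{a^{2} + u^{2}} \, du = - \frac{3 \pi}{a}.$$

Differentiating under the integral sign with respect to $a$,
$$\frac{dJ}{da} = \int_{0}^{\infty} \frac{12 a}{\left(a^{2} + u^{2}\right)^{2}} \, du = \frac{3 \pi}{a^{2}},$$
so $\int_{0}^{\infty} - \frac{6}{\left(a^{2} + u^{2}\right)^{2}} \, du = - \frac{3 \pi}{2 a^{3}}$.

Repeating — each differentiation of $1/(u^2+a^2)^j$ produces $-2ja/(u^2+a^2)^{j+1}$ — and dividing through by $-2ja$ at each step yields, after $2$ differentiations in total,
$$\int_{0}^{\infty} - \frac{6}{\left(a^{2} + u^{2}\right)^{3}} \, du = - \frac{9 \pi}{8 a^{5}}.$$

Setting $a = \frac{2}{3}$:
$$I = - \frac{2187 \pi}{256}.$$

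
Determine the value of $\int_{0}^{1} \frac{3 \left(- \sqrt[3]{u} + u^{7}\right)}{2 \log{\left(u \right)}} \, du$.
$\frac{3 \log{\left(6 \right)}}{2}$

Replace the exponent $\frac{1}{3}$ by a parameter $a$: let $I(a) = \int_{0}^{1} \frac{3 \left(u^{7} - u^{a}\right)}{2 \log{\left(u \right)}} \, du$.

Since $\dfrac{\partial}{\partial a}\,u^{a} = u^{a} \ln u$, the $\ln u$ in the denominator cancels and
$$\frac{dI}{da} = \int_{0}^{1} - \frac{3}{2} u^{a} \, du = - \frac{3}{2} \left[\frac{u^{a+1}}{a+1}\right]_0^1 = - \frac{3}{2 a + 2}.$$

Integrating with respect to $a$ gives $I(a) = - \frac{3 \log{\left(a + 1 \right)}}{2} + \frac{9 \log{\left(2 \right)}}{2} + C$.

At $a = 7$ the integrand is identically $0$, so $I(7) = 0$. The closed form gives $0$, hence $C = 0$.

Setting $a = \frac{1}{3}$:
$$I = \frac{3 \log{\left(6 \right)}}{2}.$$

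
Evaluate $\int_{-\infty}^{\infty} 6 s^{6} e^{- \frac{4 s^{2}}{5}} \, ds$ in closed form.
$\frac{5625 \sqrt{5} \sqrt{\pi}}{512}$

Consider the simpler parametrised integral
$$J(a) = \int_{-\infty}^{\infty} 6 e^{- a s^{2}} \, ds = \frac{6 \sqrt{\pi}}{\sqrt{a}}.$$

Differentiating under the integral sign brings down a factor of $(-s^2)$:
$$\frac{dJ}{da} = \int_{-\infty}^{\infty} - 6 s^{2} e^{- a s^{2}} \, ds = - \frac{3 \sqrt{\pi}}{a^{\frac{3}{2}}}.$$

Repeating $3$ times in total — each differentiation brings down another $(-s^2)$ — gives
$$\frac{d^{3}J}{da^{3}} = \int_{-\infty}^{\infty} - 6 s^{6} e^{- a s^{2}} \, ds = - \frac{45 \sqrt{\pi}}{4 a^{\frac{7}{2}}},$$
and the integrand here is $(-1)^{3}$ times the target integrand, so $I = (-1)^{3}\,\frac{d^{3}J}{da^{3}} = \frac{45 \sqrt{\pi}}{4 a^{\frac{7}{2}}}$.

Setting $a = \frac{4}{5}$:
$$I = \frac{5625 \sqrt{5} \sqrt{\pi}}{512}.$$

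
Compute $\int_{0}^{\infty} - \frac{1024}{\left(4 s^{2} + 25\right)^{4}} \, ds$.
$- \frac{16 \pi}{15625}$

Recall the elementary integral
$$J(a) = \int_{0}^{\infty} - \frac{4}{a^{2} + s^{2}} \, ds = - \frac{2 \pi}{a}.$$

Differentiating under the integral sign with respect to $a$,
$$\frac{dJ}{da} = \int_{0}^{\infty} \frac{8 a}{\left(a^{2} + s^{2}\right)^{2}} \, ds = \frac{2 \pi}{a^{2}},$$
so $\int_{0}^{\infty} - \frac{4}{\left(a^{2} + s^{2}\right)^{2}} \, ds = - \frac{\pi}{a^{3}}$.

Repeating — each differentiation of $1/(s^2+a^2)^j$ produces $-2ja/(s^2+a^2)^{j+1}$ — and dividing through by $-2ja$ at each step yields, after $3$ differentiations in total,
$$\int_{0}^{\infty} - \frac{4}{\left(a^{2} + s^{2}\right)^{4}} \, ds = - \frac{5 \pi}{8 a^{7}}.$$

Setting $a = \frac{5}{2}$:
$$I = - \frac{16 \pi}{15625}.$$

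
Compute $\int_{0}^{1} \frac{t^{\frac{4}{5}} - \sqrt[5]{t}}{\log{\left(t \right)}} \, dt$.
$- \log{\left(2 \right)} + \log{\left(3 \right)}$

Consider the one-parameter family: let $I(a) = \int_{0}^{1} \frac{t^{\frac{4}{5}} - t^{a}}{\log{\left(t \right)}} \, dt$.

Since $\dfrac{\partial}{\partial a}\,t^{a} = t^{a} \ln t$, the $\ln t$ in the denominator cancels and
$$\frac{dI}{da} = \int_{0}^{1} -1 t^{a} \, dt = -1 \left[\frac{t^{a+1}}{a+1}\right]_0^1 = - \frac{1}{a + 1}.$$

Integrating with respect to $a$ gives $I(a) = - \log{\left(\frac{5 a}{9} + \frac{5}{9} \right)} + C$.

At $a = \frac{4}{5}$ the integrand is identically $0$, so $I(\frac{4}{5}) = 0$. The closed form gives $0$, hence $C = 0$.

Setting $a = \frac{1}{5}$:
$$I = - \log{\left(2 \right)} + \log{\left(3 \right)}.$$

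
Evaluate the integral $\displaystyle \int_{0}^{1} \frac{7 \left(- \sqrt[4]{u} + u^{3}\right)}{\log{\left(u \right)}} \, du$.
$- \log{\left(\frac{78125}{268435456} \right)}$

Replace the exponent $\frac{1}{4}$ by a parameter $a$: let $I(a) = \int_{0}^{1} \frac{7 \left(u^{3} - u^{a}\right)}{\log{\left(u \right)}} \, du$.

Since $\dfrac{\partial}{\partial a}\,u^{a} = u^{a} \ln u$, the $\ln u$ in the denominator cancels and
$$\frac{dI}{da} = \int_{0}^{1} -7 u^{a} \, du = -7 \left[\frac{u^{a+1}}{a+1}\right]_0^1 = - \frac{7}{a + 1}.$$

Integrating with respect to $a$ gives $I(a) = - \log{\left(\frac{\left(a + 1\right)^{7}}{16384} \right)} + C$.

At $a = 3$ the integrand is identically $0$, so $I(3) = 0$. The closed form gives $0$, hence $C = 0$.

Setting $a = \frac{1}{4}$:
$$I = - \log{\left(\frac{78125}{268435456} \right)}.$$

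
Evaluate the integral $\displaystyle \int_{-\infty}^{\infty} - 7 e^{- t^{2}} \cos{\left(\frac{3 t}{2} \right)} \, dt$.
$- \frac{7 \sqrt{\pi}}{e^{\frac{9}{16}}}$

Let $b$ denote the cosine frequency and define $I(b) = \int_{-\infty}^{\infty} - 7 e^{- t^{2}} \cos{\left(b t \right)} \, dt$.

Differentiating under the integral sign,
$$I'(b) = \int_{-\infty}^{\infty} 7 t e^{- t^{2}} \sin{\left(b t \right)} \, dt.$$

Integrate $\int_{-\infty}^{\infty} t \sin(b t)\, e^{- t^{2}}\, dt$ by parts with $u = \sin(b t)$ and $dv = t\, e^{- t^{2}}\, dt$, giving $v = - \frac{e^{- t^{2}}}{2}$. The boundary term vanishes and
$$\int_{-\infty}^{\infty} t \sin(b t)\, e^{- t^{2}}\, dt = \frac{b}{2} \int_{-\infty}^{\infty} \cos(b t)\, e^{- t^{2}}\, dt,$$
so $I'(b) = - \frac{b}{2}\, I(b)$.

This is a separable first-order ODE; solving with the initial condition $I(0) = \int_{-\infty}^{\infty} - 7 e^{- t^{2}}\,dt = - 7 \sqrt{\pi}$ gives
$$I(b) = - 7 \sqrt{\pi} e^{- \frac{b^{2}}{4}}.$$

Setting $b = \frac{3}{2}$:
$$I = - \frac{7 \sqrt{\pi}}{e^{\frac{9}{16}}}.$$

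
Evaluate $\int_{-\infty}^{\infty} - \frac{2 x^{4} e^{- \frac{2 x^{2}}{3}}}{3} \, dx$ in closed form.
$- \frac{9 \sqrt{6} \sqrt{\pi}}{16}$

Begin with the known integral
$$J(a) = \int_{-\infty}^{\infty} - \frac{2 e^{- a x^{2}}}{3} \, dx = - \frac{2 \sqrt{\pi}}{3 \sqrt{a}}.$$

Differentiating under the integral sign brings down a factor of $(-x^2)$:
$$\frac{dJ}{da} = \int_{-\infty}^{\infty} \frac{2 x^{2} e^{- a x^{2}}}{3} \, dx = \frac{\sqrt{\pi}}{3 a^{\frac{3}{2}}}.$$

Repeating twice in total — each differentiation brings down another $(-x^2)$ — gives
$$\frac{d^{2}J}{da^{2}} = \int_{-\infty}^{\infty} - \frac{2 x^{4} e^{- a x^{2}}}{3} \, dx = - \frac{\sqrt{\pi}}{2 a^{\frac{5}{2}}},$$
and the integrand here is exactly the target integrand, so $I = - \frac{\sqrt{\pi}}{2 a^{\frac{5}{2}}}$.

Setting $a = \frac{2}{3}$:
$$I = - \frac{9 \sqrt{6} \sqrt{\pi}}{16}.$$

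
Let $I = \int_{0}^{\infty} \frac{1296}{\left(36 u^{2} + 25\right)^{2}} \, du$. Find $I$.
$\frac{54 \pi}{125}$

Start from the standard arctangent integral
$$J(a) = \int_{0}^{\infty} \frac{1}{a^{2} + u^{2}} \, du = \frac{\pi}{2 a}.$$

Differentiating under the integral sign with respect to $a$,
$$\frac{dJ}{da} = \int_{0}^{\infty} - \frac{2 a}{\left(a^{2} + u^{2}\right)^{2}} \, du = - \frac{\pi}{2 a^{2}},$$
so $\int_{0}^{\infty} \frac{1}{\left(a^{2} + u^{2}\right)^{2}} \, du = \frac{\pi}{4 a^{3}}$.

Setting $a = \frac{5}{6}$:
$$I = \frac{54 \pi}{125}.$$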